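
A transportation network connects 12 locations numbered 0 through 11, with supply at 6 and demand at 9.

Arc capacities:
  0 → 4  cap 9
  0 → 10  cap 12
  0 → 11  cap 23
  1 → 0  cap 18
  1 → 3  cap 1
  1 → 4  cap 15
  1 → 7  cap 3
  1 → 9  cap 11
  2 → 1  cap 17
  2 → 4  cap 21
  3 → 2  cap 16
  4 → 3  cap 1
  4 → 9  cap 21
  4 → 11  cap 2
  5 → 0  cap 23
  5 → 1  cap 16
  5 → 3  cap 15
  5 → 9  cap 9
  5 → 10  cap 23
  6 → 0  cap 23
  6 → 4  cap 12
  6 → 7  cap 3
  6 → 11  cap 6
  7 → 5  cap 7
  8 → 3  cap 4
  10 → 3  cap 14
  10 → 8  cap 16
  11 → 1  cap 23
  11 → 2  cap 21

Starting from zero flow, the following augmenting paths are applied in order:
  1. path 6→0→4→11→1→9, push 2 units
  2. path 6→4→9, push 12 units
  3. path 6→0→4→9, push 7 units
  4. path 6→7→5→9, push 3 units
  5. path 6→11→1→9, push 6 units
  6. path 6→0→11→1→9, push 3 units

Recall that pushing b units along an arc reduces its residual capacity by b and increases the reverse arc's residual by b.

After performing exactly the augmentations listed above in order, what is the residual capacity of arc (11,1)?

after path 1 (6→0→4→11→1→9, push 2): res(11,1)=21
after path 2 (6→4→9, push 12): res(11,1)=21
after path 3 (6→0→4→9, push 7): res(11,1)=21
after path 4 (6→7→5→9, push 3): res(11,1)=21
after path 5 (6→11→1→9, push 6): res(11,1)=15
after path 6 (6→0→11→1→9, push 3): res(11,1)=12

Residual capacity of (11,1): 12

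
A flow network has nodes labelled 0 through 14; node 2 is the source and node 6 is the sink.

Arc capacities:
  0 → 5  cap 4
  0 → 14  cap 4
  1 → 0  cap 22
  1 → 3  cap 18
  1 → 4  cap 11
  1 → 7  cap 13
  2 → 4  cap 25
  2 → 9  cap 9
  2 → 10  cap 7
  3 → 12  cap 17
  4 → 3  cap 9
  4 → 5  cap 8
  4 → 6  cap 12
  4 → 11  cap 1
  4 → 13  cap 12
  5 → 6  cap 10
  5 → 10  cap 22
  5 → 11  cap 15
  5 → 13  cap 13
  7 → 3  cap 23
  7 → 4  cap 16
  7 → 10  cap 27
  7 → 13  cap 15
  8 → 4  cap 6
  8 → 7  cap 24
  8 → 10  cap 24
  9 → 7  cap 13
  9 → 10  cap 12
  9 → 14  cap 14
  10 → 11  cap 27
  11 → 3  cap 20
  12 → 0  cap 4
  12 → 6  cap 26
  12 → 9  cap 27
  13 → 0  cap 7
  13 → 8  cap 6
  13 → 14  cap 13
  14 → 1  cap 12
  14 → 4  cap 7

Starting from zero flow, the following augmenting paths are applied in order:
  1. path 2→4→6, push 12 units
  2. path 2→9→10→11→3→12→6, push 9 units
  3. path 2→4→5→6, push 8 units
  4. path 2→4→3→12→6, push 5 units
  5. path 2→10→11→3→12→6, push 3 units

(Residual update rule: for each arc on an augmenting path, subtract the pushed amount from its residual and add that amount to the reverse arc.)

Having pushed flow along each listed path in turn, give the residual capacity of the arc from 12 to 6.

after path 1 (2→4→6, push 12): res(12,6)=26
after path 2 (2→9→10→11→3→12→6, push 9): res(12,6)=17
after path 3 (2→4→5→6, push 8): res(12,6)=17
after path 4 (2→4→3→12→6, push 5): res(12,6)=12
after path 5 (2→10→11→3→12→6, push 3): res(12,6)=9

Residual capacity of (12,6): 9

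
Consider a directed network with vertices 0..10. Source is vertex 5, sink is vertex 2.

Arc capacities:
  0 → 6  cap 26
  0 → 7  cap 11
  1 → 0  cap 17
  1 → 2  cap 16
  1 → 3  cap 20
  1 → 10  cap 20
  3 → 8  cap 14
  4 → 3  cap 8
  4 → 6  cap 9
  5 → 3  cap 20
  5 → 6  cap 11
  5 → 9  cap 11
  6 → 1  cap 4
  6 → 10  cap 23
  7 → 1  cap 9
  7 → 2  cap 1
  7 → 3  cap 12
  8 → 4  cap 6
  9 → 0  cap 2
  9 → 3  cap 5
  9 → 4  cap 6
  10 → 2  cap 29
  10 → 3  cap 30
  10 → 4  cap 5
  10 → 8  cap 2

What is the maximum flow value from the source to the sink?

augment #1: 5→6→1→2 bottleneck 4, total now 4
augment #2: 5→6→10→2 bottleneck 7, total now 11
augment #3: 5→9→0→7→2 bottleneck 1, total now 12
augment #4: 5→9→0→6→10→2 bottleneck 1, total now 13
augment #5: 5→9→4→6→10→2 bottleneck 6, total now 19
augment #6: 5→3→8→4→6→10→2 bottleneck 3, total now 22

Maximum flow value: 22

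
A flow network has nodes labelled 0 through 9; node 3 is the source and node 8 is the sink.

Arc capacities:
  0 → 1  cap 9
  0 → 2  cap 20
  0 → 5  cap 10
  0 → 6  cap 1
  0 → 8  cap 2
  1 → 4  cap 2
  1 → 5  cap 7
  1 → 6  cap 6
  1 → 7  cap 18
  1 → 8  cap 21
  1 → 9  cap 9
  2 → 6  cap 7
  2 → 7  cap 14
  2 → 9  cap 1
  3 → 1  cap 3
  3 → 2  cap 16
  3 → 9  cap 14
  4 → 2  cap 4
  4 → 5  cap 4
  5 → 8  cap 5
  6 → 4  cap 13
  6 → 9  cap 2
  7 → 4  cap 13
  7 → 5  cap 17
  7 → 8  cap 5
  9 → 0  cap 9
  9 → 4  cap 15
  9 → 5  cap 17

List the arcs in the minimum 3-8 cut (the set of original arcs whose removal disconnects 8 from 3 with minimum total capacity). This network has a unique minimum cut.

augment #1: 3→1→8 push 3
augment #2: 3→2→7→8 push 5
augment #3: 3→9→0→8 push 2
augment #4: 3→9→5→8 push 5
augment #5: 3→9→0→1→8 push 7
max flow = 22; residual-reachable set from 3 gives S-side
cut edges (S→T): {(3,1), (5,8), (7,8), (9,0)} total cap 22

Min-cut arcs: {(3,1), (5,8), (7,8), (9,0)} (total capacity 22)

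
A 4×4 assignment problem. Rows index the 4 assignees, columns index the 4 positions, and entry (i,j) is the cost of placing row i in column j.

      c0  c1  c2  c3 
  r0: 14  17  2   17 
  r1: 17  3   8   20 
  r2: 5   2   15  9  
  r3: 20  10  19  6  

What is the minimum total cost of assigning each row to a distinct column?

Minimum assignment cost: 16

optimal assignment: row0→col2 (cost 2), row1→col1 (cost 3), row2→col0 (cost 5), row3→col3 (cost 6)
total = 2 + 3 + 5 + 6 = 16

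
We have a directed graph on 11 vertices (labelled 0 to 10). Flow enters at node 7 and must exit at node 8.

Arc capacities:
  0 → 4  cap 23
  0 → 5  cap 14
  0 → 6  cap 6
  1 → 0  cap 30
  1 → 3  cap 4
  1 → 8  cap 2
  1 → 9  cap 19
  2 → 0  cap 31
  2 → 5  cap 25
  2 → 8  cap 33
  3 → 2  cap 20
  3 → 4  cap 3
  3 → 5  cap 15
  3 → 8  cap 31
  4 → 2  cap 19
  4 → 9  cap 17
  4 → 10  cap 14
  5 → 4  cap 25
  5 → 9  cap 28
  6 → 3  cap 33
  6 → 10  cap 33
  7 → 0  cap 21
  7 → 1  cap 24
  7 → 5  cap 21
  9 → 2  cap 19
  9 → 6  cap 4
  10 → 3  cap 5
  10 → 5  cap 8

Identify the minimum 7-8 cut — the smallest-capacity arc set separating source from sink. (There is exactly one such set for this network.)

Min-cut arcs: {(0,6), (1,3), (1,8), (2,8), (9,6), (10,3)} (total capacity 54)

augment #1: 7→1→8 push 2
augment #2: 7→1→3→8 push 4
augment #3: 7→0→4→2→8 push 19
augment #4: 7→0→6→3→8 push 2
augment #5: 7→1→9→2→8 push 14
augment #6: 7→1→0→6→3→8 push 4
augment #7: 7→5→4→10→3→8 push 5
augment #8: 7→5→9→6→3→8 push 4
max flow = 54; residual-reachable set from 7 gives S-side
cut edges (S→T): {(0,6), (1,3), (1,8), (2,8), (9,6), (10,3)} total cap 54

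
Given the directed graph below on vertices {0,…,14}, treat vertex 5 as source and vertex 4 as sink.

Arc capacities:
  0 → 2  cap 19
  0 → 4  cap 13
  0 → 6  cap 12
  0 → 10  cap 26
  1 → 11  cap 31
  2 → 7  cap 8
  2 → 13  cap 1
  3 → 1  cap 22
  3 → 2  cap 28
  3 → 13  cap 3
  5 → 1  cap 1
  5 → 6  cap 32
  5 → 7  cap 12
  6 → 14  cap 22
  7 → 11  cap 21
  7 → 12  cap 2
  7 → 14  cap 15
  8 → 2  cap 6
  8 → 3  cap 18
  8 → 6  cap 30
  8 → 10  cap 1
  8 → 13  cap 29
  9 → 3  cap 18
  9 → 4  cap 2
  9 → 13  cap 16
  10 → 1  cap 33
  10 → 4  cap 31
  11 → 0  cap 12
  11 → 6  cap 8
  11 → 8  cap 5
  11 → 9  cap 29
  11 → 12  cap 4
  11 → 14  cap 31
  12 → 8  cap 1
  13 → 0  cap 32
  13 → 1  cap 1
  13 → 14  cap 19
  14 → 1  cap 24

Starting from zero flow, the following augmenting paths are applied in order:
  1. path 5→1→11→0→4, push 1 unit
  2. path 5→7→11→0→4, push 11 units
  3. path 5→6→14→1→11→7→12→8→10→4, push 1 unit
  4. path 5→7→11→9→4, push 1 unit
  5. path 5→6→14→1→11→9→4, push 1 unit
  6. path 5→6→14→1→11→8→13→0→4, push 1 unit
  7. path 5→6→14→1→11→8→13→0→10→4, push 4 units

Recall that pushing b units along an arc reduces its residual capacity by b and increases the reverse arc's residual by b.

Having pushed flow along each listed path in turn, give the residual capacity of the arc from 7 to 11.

after path 1 (5→1→11→0→4, push 1): res(7,11)=21
after path 2 (5→7→11→0→4, push 11): res(7,11)=10
after path 3 (5→6→14→1→11→7→12→8→10→4, push 1): res(7,11)=11
after path 4 (5→7→11→9→4, push 1): res(7,11)=10
after path 5 (5→6→14→1→11→9→4, push 1): res(7,11)=10
after path 6 (5→6→14→1→11→8→13→0→4, push 1): res(7,11)=10
after path 7 (5→6→14→1→11→8→13→0→10→4, push 4): res(7,11)=10

Residual capacity of (7,11): 10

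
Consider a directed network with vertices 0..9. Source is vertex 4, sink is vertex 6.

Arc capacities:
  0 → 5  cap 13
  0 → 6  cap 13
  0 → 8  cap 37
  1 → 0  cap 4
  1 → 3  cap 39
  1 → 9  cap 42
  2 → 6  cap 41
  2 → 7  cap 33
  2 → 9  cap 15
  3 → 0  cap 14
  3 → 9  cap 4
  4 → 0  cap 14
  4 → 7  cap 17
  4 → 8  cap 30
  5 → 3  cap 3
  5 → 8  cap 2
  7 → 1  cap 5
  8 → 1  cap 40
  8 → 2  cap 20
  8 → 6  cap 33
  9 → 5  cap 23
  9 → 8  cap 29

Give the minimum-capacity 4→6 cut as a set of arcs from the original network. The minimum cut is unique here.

Min-cut arcs: {(4,0), (4,8), (7,1)} (total capacity 49)

augment #1: 4→0→6 push 13
augment #2: 4→8→6 push 30
augment #3: 4→0→8→6 push 1
augment #4: 4→7→1→0→8→6 push 2
augment #5: 4→7→1→0→8→2→6 push 2
augment #6: 4→7→1→9→8→2→6 push 1
max flow = 49; residual-reachable set from 4 gives S-side
cut edges (S→T): {(4,0), (4,8), (7,1)} total cap 49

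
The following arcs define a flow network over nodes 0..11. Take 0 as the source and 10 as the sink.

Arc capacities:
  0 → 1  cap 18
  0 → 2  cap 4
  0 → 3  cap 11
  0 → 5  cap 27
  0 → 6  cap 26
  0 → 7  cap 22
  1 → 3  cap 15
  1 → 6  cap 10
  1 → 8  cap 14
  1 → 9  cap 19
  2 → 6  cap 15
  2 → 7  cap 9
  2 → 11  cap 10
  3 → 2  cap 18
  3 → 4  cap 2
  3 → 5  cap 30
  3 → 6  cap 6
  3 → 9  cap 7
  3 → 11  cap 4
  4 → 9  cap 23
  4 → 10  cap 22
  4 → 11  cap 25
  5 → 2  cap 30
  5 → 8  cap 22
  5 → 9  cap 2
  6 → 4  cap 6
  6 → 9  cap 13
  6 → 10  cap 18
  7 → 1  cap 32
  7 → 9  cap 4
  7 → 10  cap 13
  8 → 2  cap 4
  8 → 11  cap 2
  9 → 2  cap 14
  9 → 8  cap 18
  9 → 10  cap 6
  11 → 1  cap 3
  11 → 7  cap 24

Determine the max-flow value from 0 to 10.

Maximum flow value: 45

augment #1: 0→6→10 bottleneck 18, total now 18
augment #2: 0→7→10 bottleneck 13, total now 31
augment #3: 0→1→9→10 bottleneck 6, total now 37
augment #4: 0→3→4→10 bottleneck 2, total now 39
augment #5: 0→6→4→10 bottleneck 6, total now 45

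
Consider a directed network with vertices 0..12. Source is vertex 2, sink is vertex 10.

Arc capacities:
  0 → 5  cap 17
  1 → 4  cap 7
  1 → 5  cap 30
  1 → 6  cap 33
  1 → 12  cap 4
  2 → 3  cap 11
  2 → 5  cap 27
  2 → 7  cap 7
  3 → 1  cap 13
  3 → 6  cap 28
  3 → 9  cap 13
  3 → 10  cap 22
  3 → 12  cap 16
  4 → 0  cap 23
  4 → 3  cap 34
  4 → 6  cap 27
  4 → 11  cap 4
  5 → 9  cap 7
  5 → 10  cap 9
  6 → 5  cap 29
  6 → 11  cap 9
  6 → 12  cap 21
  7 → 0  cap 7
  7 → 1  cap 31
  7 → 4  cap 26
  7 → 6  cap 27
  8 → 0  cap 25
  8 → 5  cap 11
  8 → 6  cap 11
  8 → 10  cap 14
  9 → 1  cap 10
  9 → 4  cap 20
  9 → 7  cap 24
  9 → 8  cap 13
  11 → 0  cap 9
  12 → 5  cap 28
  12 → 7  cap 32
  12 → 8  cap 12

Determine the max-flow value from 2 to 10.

augment #1: 2→3→10 bottleneck 11, total now 11
augment #2: 2→5→10 bottleneck 9, total now 20
augment #3: 2→5→9→8→10 bottleneck 7, total now 27
augment #4: 2→7→4→3→10 bottleneck 7, total now 34

Maximum flow value: 34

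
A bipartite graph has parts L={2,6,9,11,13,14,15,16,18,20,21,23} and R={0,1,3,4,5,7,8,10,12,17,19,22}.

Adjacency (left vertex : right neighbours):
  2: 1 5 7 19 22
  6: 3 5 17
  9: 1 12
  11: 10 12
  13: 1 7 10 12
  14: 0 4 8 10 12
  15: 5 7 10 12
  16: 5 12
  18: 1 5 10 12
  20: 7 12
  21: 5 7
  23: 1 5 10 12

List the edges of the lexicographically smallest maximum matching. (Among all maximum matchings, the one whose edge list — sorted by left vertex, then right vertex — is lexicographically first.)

Lex-smallest maximum matching: {(2,19), (6,3), (9,1), (11,10), (13,7), (14,0), (15,5), (16,12)}

|M| = 8 (so the lex-smallest maximum matching has 8 edges)
process left vertices in ascending order; for each, take the smallest-labelled available neighbour that still permits 8 edges overall, or leave it unmatched if none does
lex-smallest matching: {2-19, 6-3, 9-1, 11-10, 13-7, 14-0, 15-5, 16-12}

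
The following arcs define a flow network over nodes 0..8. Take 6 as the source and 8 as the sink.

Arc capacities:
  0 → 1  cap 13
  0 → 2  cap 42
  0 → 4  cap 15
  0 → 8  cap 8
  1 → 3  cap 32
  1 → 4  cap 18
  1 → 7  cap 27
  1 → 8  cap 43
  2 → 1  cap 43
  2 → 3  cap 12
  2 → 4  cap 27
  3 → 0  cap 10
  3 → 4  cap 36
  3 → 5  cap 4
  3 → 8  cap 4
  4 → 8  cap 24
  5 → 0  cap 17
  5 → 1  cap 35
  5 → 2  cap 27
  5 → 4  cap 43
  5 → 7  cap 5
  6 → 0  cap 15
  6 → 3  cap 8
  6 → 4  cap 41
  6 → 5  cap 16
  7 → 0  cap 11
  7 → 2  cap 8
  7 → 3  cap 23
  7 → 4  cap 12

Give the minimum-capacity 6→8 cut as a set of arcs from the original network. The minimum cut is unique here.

Min-cut arcs: {(4,8), (6,0), (6,3), (6,5)} (total capacity 63)

augment #1: 6→0→8 push 8
augment #2: 6→3→8 push 4
augment #3: 6→4→8 push 24
augment #4: 6→0→1→8 push 7
augment #5: 6→5→1→8 push 16
augment #6: 6→3→0→1→8 push 4
max flow = 63; residual-reachable set from 6 gives S-side
cut edges (S→T): {(4,8), (6,0), (6,3), (6,5)} total cap 63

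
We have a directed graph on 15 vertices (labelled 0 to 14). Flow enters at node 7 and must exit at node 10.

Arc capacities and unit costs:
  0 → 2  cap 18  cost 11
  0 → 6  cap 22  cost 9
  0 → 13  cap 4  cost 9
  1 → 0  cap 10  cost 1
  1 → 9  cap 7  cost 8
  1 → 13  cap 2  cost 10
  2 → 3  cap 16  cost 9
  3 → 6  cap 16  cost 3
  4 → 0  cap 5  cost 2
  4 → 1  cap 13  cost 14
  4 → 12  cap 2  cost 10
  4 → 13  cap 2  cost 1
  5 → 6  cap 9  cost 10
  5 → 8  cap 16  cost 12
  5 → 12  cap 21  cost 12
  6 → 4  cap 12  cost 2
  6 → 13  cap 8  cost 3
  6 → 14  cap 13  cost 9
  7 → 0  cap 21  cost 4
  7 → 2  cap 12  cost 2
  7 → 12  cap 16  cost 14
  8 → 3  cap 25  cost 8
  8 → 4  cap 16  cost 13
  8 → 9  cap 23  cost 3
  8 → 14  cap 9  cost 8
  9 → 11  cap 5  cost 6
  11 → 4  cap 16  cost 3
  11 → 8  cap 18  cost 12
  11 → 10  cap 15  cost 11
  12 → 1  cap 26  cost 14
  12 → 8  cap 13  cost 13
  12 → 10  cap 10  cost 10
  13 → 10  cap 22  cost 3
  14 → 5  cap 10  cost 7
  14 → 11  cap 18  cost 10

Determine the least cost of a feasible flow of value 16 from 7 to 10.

shortest-cost path #1: 7→0→13→10 push 4 @ unit cost 16 (adds 64)
shortest-cost path #2: 7→0→6→13→10 push 8 @ unit cost 19 (adds 152)
shortest-cost path #3: 7→0→6→4→13→10 push 2 @ unit cost 19 (adds 38)
shortest-cost path #4: 7→12→10 push 2 @ unit cost 24 (adds 48)
total cost = 302

Minimum cost for 16 units: 302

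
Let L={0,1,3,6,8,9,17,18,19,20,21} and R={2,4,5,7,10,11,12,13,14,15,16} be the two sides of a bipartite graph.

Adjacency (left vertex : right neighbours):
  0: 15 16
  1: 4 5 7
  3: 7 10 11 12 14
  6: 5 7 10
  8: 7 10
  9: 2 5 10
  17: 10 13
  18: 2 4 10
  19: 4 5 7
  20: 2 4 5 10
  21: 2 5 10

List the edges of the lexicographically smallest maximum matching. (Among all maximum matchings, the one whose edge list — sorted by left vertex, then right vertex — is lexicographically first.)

|M| = 8 (so the lex-smallest maximum matching has 8 edges)
process left vertices in ascending order; for each, take the smallest-labelled available neighbour that still permits 8 edges overall, or leave it unmatched if none does
lex-smallest matching: {0-15, 1-4, 3-11, 6-5, 8-7, 9-2, 17-13, 18-10}

Lex-smallest maximum matching: {(0,15), (1,4), (3,11), (6,5), (8,7), (9,2), (17,13), (18,10)}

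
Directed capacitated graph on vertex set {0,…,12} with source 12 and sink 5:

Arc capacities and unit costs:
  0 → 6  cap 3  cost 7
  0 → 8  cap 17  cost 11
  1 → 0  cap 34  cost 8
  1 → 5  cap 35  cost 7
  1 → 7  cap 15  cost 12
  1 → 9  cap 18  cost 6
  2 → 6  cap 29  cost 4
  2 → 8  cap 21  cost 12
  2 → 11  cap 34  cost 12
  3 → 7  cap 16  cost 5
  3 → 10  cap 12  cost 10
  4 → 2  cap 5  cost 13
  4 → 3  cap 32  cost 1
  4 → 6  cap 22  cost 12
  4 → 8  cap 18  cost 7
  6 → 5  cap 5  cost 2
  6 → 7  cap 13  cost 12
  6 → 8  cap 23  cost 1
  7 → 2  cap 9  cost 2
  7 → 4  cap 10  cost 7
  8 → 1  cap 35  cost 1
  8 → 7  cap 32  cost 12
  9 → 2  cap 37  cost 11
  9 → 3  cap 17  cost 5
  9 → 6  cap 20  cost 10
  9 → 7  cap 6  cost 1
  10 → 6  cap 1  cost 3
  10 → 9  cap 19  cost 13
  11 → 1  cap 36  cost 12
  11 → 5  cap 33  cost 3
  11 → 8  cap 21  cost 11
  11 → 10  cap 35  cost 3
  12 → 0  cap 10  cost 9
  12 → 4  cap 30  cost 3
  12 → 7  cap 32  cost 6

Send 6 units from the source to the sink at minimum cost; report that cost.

Minimum cost for 6 units: 88

shortest-cost path #1: 12→7→2→6→5 push 5 @ unit cost 14 (adds 70)
shortest-cost path #2: 12→4→8→1→5 push 1 @ unit cost 18 (adds 18)
total cost = 88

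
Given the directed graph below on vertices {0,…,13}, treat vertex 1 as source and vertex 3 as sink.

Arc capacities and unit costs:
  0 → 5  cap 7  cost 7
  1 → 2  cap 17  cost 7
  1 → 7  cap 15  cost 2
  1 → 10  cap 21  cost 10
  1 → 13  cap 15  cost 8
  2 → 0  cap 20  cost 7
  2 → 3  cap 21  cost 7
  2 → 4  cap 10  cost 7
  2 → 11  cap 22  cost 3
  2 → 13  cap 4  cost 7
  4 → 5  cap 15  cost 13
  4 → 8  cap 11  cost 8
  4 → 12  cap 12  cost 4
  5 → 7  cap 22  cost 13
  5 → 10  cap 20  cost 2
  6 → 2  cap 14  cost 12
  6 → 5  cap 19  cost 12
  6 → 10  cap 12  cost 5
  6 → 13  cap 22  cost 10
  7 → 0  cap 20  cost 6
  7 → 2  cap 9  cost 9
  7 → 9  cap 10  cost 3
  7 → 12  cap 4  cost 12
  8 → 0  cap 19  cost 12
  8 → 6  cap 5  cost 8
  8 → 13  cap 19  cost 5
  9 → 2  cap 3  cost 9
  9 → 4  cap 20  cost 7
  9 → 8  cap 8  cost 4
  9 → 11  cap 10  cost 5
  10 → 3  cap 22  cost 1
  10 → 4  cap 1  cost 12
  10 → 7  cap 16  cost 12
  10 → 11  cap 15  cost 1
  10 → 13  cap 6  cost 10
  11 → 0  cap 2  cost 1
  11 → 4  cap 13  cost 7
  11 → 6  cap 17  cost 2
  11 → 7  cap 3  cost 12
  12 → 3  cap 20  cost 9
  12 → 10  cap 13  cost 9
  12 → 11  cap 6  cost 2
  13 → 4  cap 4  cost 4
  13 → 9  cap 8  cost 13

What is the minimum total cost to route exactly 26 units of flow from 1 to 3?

shortest-cost path #1: 1→10→3 push 21 @ unit cost 11 (adds 231)
shortest-cost path #2: 1→2→3 push 5 @ unit cost 14 (adds 70)
total cost = 301

Minimum cost for 26 units: 301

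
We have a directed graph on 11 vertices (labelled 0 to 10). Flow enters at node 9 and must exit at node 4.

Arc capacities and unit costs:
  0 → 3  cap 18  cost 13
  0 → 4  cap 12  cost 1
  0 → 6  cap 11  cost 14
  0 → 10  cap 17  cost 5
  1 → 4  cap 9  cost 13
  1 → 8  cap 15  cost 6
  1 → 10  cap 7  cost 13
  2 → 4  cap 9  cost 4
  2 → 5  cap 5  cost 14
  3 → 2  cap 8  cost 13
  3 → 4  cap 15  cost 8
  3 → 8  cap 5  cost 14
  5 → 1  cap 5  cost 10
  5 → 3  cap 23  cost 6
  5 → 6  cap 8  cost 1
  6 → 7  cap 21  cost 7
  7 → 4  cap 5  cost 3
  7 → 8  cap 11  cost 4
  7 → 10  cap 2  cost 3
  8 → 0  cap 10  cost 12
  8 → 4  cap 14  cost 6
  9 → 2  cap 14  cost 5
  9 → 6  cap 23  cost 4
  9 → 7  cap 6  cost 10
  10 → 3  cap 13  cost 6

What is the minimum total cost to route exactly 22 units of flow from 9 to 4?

Minimum cost for 22 units: 313

shortest-cost path #1: 9→2→4 push 9 @ unit cost 9 (adds 81)
shortest-cost path #2: 9→7→4 push 5 @ unit cost 13 (adds 65)
shortest-cost path #3: 9→7→8→4 push 1 @ unit cost 20 (adds 20)
shortest-cost path #4: 9→6→7→8→4 push 7 @ unit cost 21 (adds 147)
total cost = 313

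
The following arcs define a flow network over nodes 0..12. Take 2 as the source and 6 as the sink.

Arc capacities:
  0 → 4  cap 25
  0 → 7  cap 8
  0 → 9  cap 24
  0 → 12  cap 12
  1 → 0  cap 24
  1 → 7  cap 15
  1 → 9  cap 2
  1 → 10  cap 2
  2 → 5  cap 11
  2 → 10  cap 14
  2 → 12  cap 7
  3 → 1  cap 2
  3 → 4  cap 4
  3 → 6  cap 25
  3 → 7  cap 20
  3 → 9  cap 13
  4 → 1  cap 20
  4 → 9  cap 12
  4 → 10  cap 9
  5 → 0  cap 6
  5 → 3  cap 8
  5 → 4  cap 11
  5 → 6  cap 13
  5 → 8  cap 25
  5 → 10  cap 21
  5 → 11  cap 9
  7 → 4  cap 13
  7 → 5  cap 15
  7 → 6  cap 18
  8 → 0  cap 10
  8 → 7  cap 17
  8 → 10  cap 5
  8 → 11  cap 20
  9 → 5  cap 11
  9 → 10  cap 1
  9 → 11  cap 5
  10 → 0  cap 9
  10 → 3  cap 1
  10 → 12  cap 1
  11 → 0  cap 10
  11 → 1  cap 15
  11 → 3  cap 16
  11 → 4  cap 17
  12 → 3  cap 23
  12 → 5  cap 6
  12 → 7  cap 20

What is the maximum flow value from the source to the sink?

augment #1: 2→5→6 bottleneck 11, total now 11
augment #2: 2→10→3→6 bottleneck 1, total now 12
augment #3: 2→12→3→6 bottleneck 7, total now 19
augment #4: 2→10→0→7→6 bottleneck 8, total now 27
augment #5: 2→10→12→3→6 bottleneck 1, total now 28
augment #6: 2→10→0→9→5→6 bottleneck 1, total now 29

Maximum flow value: 29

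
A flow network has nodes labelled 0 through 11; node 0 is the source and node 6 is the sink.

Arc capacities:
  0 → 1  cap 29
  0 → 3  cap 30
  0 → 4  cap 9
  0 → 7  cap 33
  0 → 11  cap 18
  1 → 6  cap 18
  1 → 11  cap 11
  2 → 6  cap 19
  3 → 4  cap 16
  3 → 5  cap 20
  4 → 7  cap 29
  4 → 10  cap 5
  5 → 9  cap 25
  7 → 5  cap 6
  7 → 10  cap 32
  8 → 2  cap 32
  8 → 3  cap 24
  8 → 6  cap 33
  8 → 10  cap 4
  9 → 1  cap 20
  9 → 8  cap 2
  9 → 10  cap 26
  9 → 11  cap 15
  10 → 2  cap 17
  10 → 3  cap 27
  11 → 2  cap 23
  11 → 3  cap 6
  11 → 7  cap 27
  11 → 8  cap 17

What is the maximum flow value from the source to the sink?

Maximum flow value: 56

augment #1: 0→1→6 bottleneck 18, total now 18
augment #2: 0→11→2→6 bottleneck 18, total now 36
augment #3: 0→1→11→2→6 bottleneck 1, total now 37
augment #4: 0→1→11→8→6 bottleneck 10, total now 47
augment #5: 0→3→5→9→8→6 bottleneck 2, total now 49
augment #6: 0→3→5→9→11→8→6 bottleneck 7, total now 56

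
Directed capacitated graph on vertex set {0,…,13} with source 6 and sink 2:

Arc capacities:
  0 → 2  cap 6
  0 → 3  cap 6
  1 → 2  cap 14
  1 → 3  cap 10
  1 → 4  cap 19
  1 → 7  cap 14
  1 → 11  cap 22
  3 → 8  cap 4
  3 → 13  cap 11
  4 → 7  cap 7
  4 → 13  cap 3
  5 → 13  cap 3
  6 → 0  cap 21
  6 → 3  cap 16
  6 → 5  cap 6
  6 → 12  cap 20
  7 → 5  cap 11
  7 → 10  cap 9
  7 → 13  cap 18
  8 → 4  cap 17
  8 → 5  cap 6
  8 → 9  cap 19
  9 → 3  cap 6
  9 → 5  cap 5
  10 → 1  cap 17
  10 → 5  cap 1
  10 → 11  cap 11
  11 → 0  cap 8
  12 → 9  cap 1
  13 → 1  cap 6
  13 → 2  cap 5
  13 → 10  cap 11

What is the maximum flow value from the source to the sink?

Maximum flow value: 24

augment #1: 6→0→2 bottleneck 6, total now 6
augment #2: 6→3→13→2 bottleneck 5, total now 11
augment #3: 6→3→13→1→2 bottleneck 6, total now 17
augment #4: 6→5→13→10→1→2 bottleneck 3, total now 20
augment #5: 6→3→8→4→7→10→1→2 bottleneck 4, total now 24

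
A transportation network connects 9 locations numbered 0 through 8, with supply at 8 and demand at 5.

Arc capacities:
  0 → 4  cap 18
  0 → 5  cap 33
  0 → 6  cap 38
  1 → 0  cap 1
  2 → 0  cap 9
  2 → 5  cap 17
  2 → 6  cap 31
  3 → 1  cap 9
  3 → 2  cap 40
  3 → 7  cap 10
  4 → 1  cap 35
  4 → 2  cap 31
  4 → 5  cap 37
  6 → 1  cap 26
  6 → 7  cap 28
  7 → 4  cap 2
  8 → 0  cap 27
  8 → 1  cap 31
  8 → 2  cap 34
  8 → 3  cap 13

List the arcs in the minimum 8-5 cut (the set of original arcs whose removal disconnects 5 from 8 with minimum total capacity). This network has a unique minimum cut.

augment #1: 8→0→5 push 27
augment #2: 8→2→5 push 17
augment #3: 8→1→0→5 push 1
augment #4: 8→2→0→5 push 5
augment #5: 8→2→0→4→5 push 4
augment #6: 8→3→7→4→5 push 2
max flow = 56; residual-reachable set from 8 gives S-side
cut edges (S→T): {(1,0), (2,0), (2,5), (7,4), (8,0)} total cap 56

Min-cut arcs: {(1,0), (2,0), (2,5), (7,4), (8,0)} (total capacity 56)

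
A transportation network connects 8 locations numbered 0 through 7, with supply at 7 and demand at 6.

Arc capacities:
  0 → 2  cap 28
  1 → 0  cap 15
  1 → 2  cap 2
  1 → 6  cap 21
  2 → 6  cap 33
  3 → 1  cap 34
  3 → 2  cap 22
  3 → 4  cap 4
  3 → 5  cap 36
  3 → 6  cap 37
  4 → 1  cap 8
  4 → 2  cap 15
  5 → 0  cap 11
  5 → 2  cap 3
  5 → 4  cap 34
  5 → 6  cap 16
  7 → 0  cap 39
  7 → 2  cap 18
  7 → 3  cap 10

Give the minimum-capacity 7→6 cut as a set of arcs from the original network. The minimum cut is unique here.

Min-cut arcs: {(2,6), (7,3)} (total capacity 43)

augment #1: 7→2→6 push 18
augment #2: 7→3→6 push 10
augment #3: 7→0→2→6 push 15
max flow = 43; residual-reachable set from 7 gives S-side
cut edges (S→T): {(2,6), (7,3)} total cap 43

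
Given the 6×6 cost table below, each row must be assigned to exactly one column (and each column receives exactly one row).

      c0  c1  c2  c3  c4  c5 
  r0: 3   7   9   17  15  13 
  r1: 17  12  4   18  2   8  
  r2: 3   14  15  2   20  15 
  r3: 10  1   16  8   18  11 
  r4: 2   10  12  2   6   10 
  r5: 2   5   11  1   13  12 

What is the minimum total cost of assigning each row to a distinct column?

one of 2 optimal assignments: row0→col2 (cost 9), row1→col4 (cost 2), row2→col0 (cost 3), row3→col1 (cost 1), row4→col5 (cost 10), row5→col3 (cost 1)
total = 9 + 2 + 3 + 1 + 10 + 1 = 26

Minimum assignment cost: 26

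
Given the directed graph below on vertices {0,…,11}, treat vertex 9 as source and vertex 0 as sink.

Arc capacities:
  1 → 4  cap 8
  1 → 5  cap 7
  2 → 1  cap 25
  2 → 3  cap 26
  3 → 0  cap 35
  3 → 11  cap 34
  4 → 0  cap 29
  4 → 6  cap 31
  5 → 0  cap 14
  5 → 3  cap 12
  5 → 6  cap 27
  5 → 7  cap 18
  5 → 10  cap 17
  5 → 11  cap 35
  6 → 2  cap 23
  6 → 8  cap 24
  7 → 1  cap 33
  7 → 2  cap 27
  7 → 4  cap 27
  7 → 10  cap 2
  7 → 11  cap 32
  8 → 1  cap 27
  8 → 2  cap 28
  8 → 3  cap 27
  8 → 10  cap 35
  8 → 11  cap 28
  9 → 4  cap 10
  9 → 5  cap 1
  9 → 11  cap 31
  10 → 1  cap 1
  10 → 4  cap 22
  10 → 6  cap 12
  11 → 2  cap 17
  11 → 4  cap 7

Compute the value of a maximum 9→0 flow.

Maximum flow value: 35

augment #1: 9→4→0 bottleneck 10, total now 10
augment #2: 9→5→0 bottleneck 1, total now 11
augment #3: 9→11→4→0 bottleneck 7, total now 18
augment #4: 9→11→2→3→0 bottleneck 17, total now 35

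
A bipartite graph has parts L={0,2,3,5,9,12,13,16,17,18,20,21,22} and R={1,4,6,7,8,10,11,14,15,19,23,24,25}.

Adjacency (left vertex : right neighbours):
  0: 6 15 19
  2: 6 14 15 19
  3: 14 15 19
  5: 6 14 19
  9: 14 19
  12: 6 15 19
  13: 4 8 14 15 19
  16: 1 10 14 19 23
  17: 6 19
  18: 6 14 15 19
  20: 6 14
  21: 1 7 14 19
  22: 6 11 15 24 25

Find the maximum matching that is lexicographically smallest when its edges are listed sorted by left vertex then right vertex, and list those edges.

Lex-smallest maximum matching: {(0,6), (2,14), (3,15), (5,19), (13,4), (16,1), (21,7), (22,11)}

|M| = 8 (so the lex-smallest maximum matching has 8 edges)
process left vertices in ascending order; for each, take the smallest-labelled available neighbour that still permits 8 edges overall, or leave it unmatched if none does
lex-smallest matching: {0-6, 2-14, 3-15, 5-19, 13-4, 16-1, 21-7, 22-11}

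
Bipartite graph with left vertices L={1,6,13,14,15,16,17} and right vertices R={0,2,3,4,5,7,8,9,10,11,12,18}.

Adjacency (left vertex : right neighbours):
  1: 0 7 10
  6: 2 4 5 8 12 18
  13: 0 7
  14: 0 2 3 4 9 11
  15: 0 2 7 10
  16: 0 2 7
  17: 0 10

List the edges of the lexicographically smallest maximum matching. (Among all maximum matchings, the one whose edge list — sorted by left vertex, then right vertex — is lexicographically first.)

Lex-smallest maximum matching: {(1,0), (6,4), (13,7), (14,3), (15,2), (17,10)}

|M| = 6 (so the lex-smallest maximum matching has 6 edges)
process left vertices in ascending order; for each, take the smallest-labelled available neighbour that still permits 6 edges overall, or leave it unmatched if none does
lex-smallest matching: {1-0, 6-4, 13-7, 14-3, 15-2, 17-10}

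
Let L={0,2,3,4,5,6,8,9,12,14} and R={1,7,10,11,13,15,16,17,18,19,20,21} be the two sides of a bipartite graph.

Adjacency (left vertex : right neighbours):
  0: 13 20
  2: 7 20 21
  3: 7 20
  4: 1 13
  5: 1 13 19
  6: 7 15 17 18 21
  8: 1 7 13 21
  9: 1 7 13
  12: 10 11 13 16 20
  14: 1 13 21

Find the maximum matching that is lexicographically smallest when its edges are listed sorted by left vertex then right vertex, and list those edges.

Lex-smallest maximum matching: {(0,13), (2,7), (3,20), (4,1), (5,19), (6,15), (8,21), (12,10)}

|M| = 8 (so the lex-smallest maximum matching has 8 edges)
process left vertices in ascending order; for each, take the smallest-labelled available neighbour that still permits 8 edges overall, or leave it unmatched if none does
lex-smallest matching: {0-13, 2-7, 3-20, 4-1, 5-19, 6-15, 8-21, 12-10}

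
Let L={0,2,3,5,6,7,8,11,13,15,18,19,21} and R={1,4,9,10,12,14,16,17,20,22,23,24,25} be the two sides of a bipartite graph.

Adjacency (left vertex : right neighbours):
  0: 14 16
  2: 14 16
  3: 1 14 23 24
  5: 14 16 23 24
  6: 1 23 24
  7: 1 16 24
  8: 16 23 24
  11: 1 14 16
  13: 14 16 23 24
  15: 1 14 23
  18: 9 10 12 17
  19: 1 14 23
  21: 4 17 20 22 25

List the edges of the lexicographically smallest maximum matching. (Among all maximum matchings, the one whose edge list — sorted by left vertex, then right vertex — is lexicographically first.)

|M| = 7 (so the lex-smallest maximum matching has 7 edges)
process left vertices in ascending order; for each, take the smallest-labelled available neighbour that still permits 7 edges overall, or leave it unmatched if none does
lex-smallest matching: {0-14, 2-16, 3-1, 5-23, 6-24, 18-9, 21-4}

Lex-smallest maximum matching: {(0,14), (2,16), (3,1), (5,23), (6,24), (18,9), (21,4)}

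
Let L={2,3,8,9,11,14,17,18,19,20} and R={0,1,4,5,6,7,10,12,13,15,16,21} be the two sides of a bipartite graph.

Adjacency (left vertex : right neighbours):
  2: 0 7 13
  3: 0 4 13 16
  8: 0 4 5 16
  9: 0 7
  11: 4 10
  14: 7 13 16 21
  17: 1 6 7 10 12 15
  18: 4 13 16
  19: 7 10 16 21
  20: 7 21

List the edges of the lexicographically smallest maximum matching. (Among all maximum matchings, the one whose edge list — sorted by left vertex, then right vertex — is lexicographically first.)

Lex-smallest maximum matching: {(2,0), (3,4), (8,5), (9,7), (11,10), (14,13), (17,1), (18,16), (19,21)}

|M| = 9 (so the lex-smallest maximum matching has 9 edges)
process left vertices in ascending order; for each, take the smallest-labelled available neighbour that still permits 9 edges overall, or leave it unmatched if none does
lex-smallest matching: {2-0, 3-4, 8-5, 9-7, 11-10, 14-13, 17-1, 18-16, 19-21}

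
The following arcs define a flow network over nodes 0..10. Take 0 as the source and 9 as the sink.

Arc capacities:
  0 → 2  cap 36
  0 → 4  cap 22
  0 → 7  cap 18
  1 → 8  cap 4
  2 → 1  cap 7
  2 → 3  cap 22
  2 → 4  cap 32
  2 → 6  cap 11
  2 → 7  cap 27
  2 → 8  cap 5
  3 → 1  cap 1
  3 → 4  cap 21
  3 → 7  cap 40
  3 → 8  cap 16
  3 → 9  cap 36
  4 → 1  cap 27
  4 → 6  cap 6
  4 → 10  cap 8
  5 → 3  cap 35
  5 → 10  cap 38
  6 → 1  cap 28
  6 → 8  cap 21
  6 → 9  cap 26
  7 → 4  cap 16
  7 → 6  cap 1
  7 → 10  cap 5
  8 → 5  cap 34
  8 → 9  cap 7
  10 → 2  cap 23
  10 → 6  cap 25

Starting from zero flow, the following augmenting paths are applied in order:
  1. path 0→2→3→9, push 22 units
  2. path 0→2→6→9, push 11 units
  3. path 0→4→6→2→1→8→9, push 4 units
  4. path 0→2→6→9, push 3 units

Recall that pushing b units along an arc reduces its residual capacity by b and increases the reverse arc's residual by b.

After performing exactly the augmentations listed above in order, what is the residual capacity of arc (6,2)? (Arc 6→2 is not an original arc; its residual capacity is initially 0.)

Residual capacity of (6,2): 10

after path 1 (0→2→3→9, push 22): res(6,2)=0
after path 2 (0→2→6→9, push 11): res(6,2)=11
after path 3 (0→4→6→2→1→8→9, push 4): res(6,2)=7
after path 4 (0→2→6→9, push 3): res(6,2)=10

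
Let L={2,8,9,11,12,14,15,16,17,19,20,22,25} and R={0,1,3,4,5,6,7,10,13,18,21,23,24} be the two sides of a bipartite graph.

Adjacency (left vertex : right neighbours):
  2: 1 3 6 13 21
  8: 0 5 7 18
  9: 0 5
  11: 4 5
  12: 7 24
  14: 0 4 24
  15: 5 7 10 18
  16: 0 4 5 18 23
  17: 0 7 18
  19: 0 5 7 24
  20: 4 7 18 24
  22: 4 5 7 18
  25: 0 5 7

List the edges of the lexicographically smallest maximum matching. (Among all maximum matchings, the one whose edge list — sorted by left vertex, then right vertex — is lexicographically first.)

Lex-smallest maximum matching: {(2,1), (8,0), (9,5), (11,4), (12,7), (14,24), (15,10), (16,23), (17,18)}

|M| = 9 (so the lex-smallest maximum matching has 9 edges)
process left vertices in ascending order; for each, take the smallest-labelled available neighbour that still permits 9 edges overall, or leave it unmatched if none does
lex-smallest matching: {2-1, 8-0, 9-5, 11-4, 12-7, 14-24, 15-10, 16-23, 17-18}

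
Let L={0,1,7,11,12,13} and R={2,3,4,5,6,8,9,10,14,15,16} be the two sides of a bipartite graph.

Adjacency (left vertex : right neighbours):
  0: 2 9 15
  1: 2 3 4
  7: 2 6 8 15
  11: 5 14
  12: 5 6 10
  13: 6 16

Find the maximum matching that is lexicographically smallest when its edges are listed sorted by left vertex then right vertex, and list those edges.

Lex-smallest maximum matching: {(0,2), (1,3), (7,6), (11,5), (12,10), (13,16)}

|M| = 6 (so the lex-smallest maximum matching has 6 edges)
process left vertices in ascending order; for each, take the smallest-labelled available neighbour that still permits 6 edges overall, or leave it unmatched if none does
lex-smallest matching: {0-2, 1-3, 7-6, 11-5, 12-10, 13-16}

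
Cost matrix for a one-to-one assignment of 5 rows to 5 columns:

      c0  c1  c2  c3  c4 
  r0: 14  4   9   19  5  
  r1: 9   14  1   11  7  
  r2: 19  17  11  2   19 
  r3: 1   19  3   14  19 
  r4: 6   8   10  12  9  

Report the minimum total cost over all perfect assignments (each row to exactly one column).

one of 2 optimal assignments: row0→col1 (cost 4), row1→col2 (cost 1), row2→col3 (cost 2), row3→col0 (cost 1), row4→col4 (cost 9)
total = 4 + 1 + 2 + 1 + 9 = 17

Minimum assignment cost: 17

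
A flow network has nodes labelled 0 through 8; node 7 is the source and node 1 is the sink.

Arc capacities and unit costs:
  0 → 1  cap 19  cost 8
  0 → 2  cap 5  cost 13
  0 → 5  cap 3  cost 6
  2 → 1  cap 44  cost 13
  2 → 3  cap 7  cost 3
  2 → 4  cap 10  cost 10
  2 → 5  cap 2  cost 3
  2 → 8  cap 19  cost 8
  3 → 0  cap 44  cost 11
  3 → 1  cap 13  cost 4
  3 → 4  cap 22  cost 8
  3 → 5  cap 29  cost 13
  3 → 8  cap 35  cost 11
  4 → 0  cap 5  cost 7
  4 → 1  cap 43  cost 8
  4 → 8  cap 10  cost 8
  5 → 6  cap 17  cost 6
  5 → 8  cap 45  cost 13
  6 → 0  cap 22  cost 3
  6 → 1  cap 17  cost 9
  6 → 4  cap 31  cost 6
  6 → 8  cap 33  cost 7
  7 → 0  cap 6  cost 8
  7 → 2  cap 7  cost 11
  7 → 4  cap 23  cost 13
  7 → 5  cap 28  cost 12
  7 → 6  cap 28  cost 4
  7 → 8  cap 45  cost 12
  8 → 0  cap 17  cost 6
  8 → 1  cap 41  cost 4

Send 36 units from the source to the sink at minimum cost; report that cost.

shortest-cost path #1: 7→6→1 push 17 @ unit cost 13 (adds 221)
shortest-cost path #2: 7→6→8→1 push 11 @ unit cost 15 (adds 165)
shortest-cost path #3: 7→8→1 push 8 @ unit cost 16 (adds 128)
total cost = 514

Minimum cost for 36 units: 514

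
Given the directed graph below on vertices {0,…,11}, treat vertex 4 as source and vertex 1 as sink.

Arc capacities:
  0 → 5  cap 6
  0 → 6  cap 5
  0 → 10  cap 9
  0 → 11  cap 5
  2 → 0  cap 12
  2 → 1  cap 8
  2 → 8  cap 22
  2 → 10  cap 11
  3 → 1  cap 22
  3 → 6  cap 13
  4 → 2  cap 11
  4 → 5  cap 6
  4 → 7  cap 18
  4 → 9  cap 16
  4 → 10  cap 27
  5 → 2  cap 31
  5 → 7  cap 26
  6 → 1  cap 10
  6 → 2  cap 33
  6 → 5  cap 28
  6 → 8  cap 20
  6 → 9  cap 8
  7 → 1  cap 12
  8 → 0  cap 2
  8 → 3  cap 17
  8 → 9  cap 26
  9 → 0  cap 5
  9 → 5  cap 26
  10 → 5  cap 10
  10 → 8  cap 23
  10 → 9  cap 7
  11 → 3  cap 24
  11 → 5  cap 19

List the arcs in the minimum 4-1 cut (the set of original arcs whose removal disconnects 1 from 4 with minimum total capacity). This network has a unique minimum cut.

Min-cut arcs: {(0,6), (0,11), (2,1), (7,1), (8,3)} (total capacity 47)

augment #1: 4→2→1 push 8
augment #2: 4→7→1 push 12
augment #3: 4→2→0→6→1 push 3
augment #4: 4→9→0→6→1 push 2
augment #5: 4→10→8→3→1 push 17
augment #6: 4→9→0→11→3→1 push 3
augment #7: 4→5→2→0→11→3→1 push 2
max flow = 47; residual-reachable set from 4 gives S-side
cut edges (S→T): {(0,6), (0,11), (2,1), (7,1), (8,3)} total cap 47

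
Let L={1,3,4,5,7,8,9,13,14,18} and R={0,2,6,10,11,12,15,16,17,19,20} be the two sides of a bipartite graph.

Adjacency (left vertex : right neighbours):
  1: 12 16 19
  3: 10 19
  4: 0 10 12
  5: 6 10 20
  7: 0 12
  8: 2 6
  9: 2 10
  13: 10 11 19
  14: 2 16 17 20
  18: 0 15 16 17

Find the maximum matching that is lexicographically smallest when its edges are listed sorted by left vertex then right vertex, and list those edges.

Lex-smallest maximum matching: {(1,12), (3,19), (4,10), (5,20), (7,0), (8,6), (9,2), (13,11), (14,16), (18,15)}

|M| = 10 (so the lex-smallest maximum matching has 10 edges)
process left vertices in ascending order; for each, take the smallest-labelled available neighbour that still permits 10 edges overall, or leave it unmatched if none does
lex-smallest matching: {1-12, 3-19, 4-10, 5-20, 7-0, 8-6, 9-2, 13-11, 14-16, 18-15}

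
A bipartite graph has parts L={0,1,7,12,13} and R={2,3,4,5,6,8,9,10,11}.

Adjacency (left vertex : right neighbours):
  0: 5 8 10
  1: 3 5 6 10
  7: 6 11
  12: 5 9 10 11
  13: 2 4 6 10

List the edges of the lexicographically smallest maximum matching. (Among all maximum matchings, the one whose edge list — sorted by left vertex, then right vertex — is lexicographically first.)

|M| = 5 (so the lex-smallest maximum matching has 5 edges)
process left vertices in ascending order; for each, take the smallest-labelled available neighbour that still permits 5 edges overall, or leave it unmatched if none does
lex-smallest matching: {0-5, 1-3, 7-6, 12-9, 13-2}

Lex-smallest maximum matching: {(0,5), (1,3), (7,6), (12,9), (13,2)}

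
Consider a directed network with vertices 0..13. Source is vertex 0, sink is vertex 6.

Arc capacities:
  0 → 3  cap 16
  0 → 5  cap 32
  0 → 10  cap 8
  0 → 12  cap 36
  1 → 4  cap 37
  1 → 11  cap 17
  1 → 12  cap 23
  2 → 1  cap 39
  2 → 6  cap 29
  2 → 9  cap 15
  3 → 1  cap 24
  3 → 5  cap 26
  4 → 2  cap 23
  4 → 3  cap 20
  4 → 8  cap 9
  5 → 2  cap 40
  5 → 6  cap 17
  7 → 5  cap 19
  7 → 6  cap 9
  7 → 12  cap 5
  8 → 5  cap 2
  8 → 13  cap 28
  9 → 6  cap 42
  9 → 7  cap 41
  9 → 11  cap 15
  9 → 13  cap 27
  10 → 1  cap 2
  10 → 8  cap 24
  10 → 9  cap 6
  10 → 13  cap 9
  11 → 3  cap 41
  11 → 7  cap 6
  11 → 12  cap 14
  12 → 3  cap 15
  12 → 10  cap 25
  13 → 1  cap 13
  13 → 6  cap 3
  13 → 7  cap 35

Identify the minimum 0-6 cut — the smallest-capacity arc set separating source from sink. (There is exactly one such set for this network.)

Min-cut arcs: {(2,6), (2,9), (5,6), (7,6), (10,9), (13,6)} (total capacity 79)

augment #1: 0→5→6 push 17
augment #2: 0→5→2→6 push 15
augment #3: 0→10→9→6 push 6
augment #4: 0→10→13→6 push 2
augment #5: 0→3→5→2→6 push 14
augment #6: 0→12→10→13→6 push 1
augment #7: 0→3→1→11→7→6 push 2
augment #8: 0→12→10→13→7→6 push 6
augment #9: 0→12→3→1→11→7→6 push 1
augment #10: 0→12→3→5→2→9→6 push 11
augment #11: 0→12→3→1→4→2→9→6 push 3
augment #12: 0→12→10→1→4→2→9→6 push 1
max flow = 79; residual-reachable set from 0 gives S-side
cut edges (S→T): {(2,6), (2,9), (5,6), (7,6), (10,9), (13,6)} total cap 79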